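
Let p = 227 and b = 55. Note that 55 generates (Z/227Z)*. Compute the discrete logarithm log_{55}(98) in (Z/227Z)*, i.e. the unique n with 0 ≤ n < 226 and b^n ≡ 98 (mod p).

Baby-step giant-step with m = ceil(sqrt(226)) = 16.
Baby table (55^j mod 227 for j=0..15):
  0:1  1:55  2:74  3:211  4:28  5:178  6:29  7:6
  8:103  9:217  10:131  11:168  12:160  13:174  14:36  15:164
Giant step factor: 55^(-16) ≡ 87 (mod 227).
Scan 98·87^i mod 227 for i = 0, 1, …:
  i=0: 98   i=1: 127   i=2: 153   i=3: 145
  i=4: 130   i=5: 187   i=6: 152   i=7: 58
  i=8: 52   i=9: 211
Match at i=9, j=3: n = 9·16 + 3 = 147.

147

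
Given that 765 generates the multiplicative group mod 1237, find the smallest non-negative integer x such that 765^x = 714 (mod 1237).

1142

Baby-step giant-step with m = ceil(sqrt(1236)) = 36.
Baby table (765^j mod 1237 for j=0..35):
  0:1  1:765  2:124  3:848  4:532  5:7  6:407  7:868
  8:988  9:13  10:49  11:375  12:1128  13:731  14:91  15:343
  16:151  17:474  18:169  19:637  20:1164  21:1057  22:844  23:1183
  24:748  25:726  26:1214  27:960  28:859  29:288  30:134  31:1076
  32:535  33:1065  34:779  35:938
Giant step factor: 765^(-36) ≡ 641 (mod 1237).
Scan 714·641^i mod 1237 for i = 0, 1, …:
  i=0: 714   i=1: 1221   i=2: 877   i=3: 559
  i=4: 826   i=5: 30   i=6: 675   i=7: 962
  i=8: 616   i=9: 253     …   i=30: 1181
  i=31: 1214
Match at i=31, j=26: x = 31·36 + 26 = 1142.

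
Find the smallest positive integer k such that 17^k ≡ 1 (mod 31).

The order of 17 must divide p − 1 = 30 = 2 · 3 · 5.
Divisors: 1, 2, 3, 5, 6, 10, 15, 30.
Check each in increasing order: 17^1 ≡ 17;  17^2 ≡ 10;  17^3 ≡ 15;  17^5 ≡ 26;  17^6 ≡ 8;  17^10 ≡ 25;  17^15 ≡ 30;  17^30 ≡ 1.
Smallest exponent giving 1 is 30.

30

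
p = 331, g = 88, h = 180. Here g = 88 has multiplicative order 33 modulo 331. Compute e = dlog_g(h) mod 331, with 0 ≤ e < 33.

Successive powers of 88 modulo 331:
  88^0=1  88^1=88  88^2=131  88^3=274  88^4=280  88^5=146
  88^6=270  88^7=259  88^8=284  88^9=167  88^10=132  88^11=31
  88^12=80  88^13=89  88^14=219  88^15=74  88^16=223  88^17=95
  88^18=85  88^19=198  88^20=212  88^21=120  88^22=299  88^23=163
  88^24=111  88^25=169  88^26=308  88^27=293  88^28=297  88^29=318
  88^30=180
So 88^30 ≡ 180 (mod 331), giving e = 30.

30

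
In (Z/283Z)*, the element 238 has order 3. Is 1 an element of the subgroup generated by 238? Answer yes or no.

1 ∈ ⟨238⟩ iff 1^3 ≡ 1 (mod 283), since |⟨238⟩| = 3.
1^3 mod 283 = 1.
Since 1 = 1, 1 lies in the subgroup.

yes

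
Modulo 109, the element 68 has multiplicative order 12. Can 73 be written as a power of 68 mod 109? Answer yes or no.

no

73 ∈ ⟨68⟩ iff 73^12 ≡ 1 (mod 109), since |⟨68⟩| = 12.
73^12 mod 109 = 38.
Since 38 ≠ 1, 73 does not lie in the subgroup.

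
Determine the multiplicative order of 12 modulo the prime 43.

42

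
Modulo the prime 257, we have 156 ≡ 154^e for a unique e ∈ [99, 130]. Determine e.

Compute 154^99 mod 257 = 148, then multiply by 154 repeatedly:
  154^99=148  154^100=176  154^101=119  154^102=79  154^103=87
  154^104=34  154^105=96  154^106=135  154^107=230  154^108=211
  154^109=112  154^110=29  154^111=97  154^112=32  154^113=45
  154^114=248  154^115=156
Found 156 at exponent 115.

115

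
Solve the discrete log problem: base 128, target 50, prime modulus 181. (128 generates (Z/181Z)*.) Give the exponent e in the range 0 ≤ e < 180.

19

Successive powers of 128 modulo 181:
  128^0=1  128^1=128  128^2=94  128^3=86  128^4=148  128^5=120
  128^6=156  128^7=58  128^8=3  128^9=22  128^10=101  128^11=77
  128^12=82  128^13=179  128^14=106  128^15=174  128^16=9  128^17=66
  128^18=122  128^19=50
So 128^19 ≡ 50 (mod 181), giving e = 19.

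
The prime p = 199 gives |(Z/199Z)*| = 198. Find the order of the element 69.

The order of 69 must divide p − 1 = 198 = 2 · 3^2 · 11.
Divisors: 1, 2, 3, 6, 9, 11, 18, 22, 33, 66, 99, 198.
Check each in increasing order: 69^1 ≡ 69;  69^2 ≡ 184;  69^3 ≡ 159;  69^6 ≡ 8;  69^9 ≡ 78;  69^11 ≡ 24;  69^18 ≡ 114;  69^22 ≡ 178;  69^33 ≡ 93;  69^66 ≡ 92;  69^99 ≡ 198;  69^198 ≡ 1.
Smallest exponent giving 1 is 198.

198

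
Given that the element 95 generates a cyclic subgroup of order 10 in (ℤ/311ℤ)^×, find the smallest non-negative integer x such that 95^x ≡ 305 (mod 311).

7

Successive powers of 95 modulo 311:
  95^0=1  95^1=95  95^2=6  95^3=259  95^4=36  95^5=310
  95^6=216  95^7=305
So 95^7 ≡ 305 (mod 311), giving x = 7.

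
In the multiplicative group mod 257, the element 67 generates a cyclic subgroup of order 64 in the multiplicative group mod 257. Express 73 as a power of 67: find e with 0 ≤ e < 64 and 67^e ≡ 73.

3

Baby-step giant-step with m = ceil(sqrt(64)) = 8.
Baby table (67^j mod 257 for j=0..7):
  0:1  1:67  2:120  3:73  4:8  5:22  6:189  7:70
Giant step factor: 67^(-8) ≡ 253 (mod 257).
Scan 73·253^i mod 257 for i = 0, 1, …:
  i=0: 73
Match at i=0, j=3: e = 0·8 + 3 = 3.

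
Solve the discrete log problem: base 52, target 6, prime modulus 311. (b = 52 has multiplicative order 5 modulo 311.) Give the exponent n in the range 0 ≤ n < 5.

Successive powers of 52 modulo 311:
  52^0=1  52^1=52  52^2=216  52^3=36  52^4=6
So 52^4 ≡ 6 (mod 311), giving n = 4.

4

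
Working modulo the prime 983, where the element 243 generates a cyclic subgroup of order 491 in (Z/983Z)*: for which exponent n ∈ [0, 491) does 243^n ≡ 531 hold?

133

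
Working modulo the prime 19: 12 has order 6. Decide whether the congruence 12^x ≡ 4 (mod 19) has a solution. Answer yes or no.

no

⟨12⟩ has order 6; its elements mod 19 are {1, 7, 8, 11, 12, 18}.
4 is not in this set.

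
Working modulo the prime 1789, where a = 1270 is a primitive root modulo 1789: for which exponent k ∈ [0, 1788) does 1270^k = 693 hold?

Baby-step giant-step with m = ceil(sqrt(1788)) = 43.
Baby table (1270^j mod 1789 for j=0..42):
  0:1  1:1270  2:1011  3:1257  4:602  5:637  6:362  7:1756
  8:1026  9:628  10:1455  11:1602  12:447  13:577  14:1089  15:133
  16:744  17:288  18:804  19:1350  20:638  21:1632  22:978  23:494
  24:1230  25:303  26:175  27:414  28:1603  29:1717  30:1588  31:557
  32:735  33:1381  34:650  35:771  36:587  37:1266  38:1298  39:791
  40:941  41:18  42:1392
Giant step factor: 1270^(-43) ≡ 273 (mod 1789).
Scan 693·273^i mod 1789 for i = 0, 1, …:
  i=0: 693   i=1: 1344   i=2: 167   i=3: 866
  i=4: 270   i=5: 361   i=6: 158   i=7: 198
  i=8: 384   i=9: 1070   i=10: 503   i=11: 1355
  i=12: 1381
Match at i=12, j=33: k = 12·43 + 33 = 549.

549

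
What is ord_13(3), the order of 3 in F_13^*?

3

The order of 3 must divide p − 1 = 12 = 2^2 · 3.
Divisors: 1, 2, 3, 4, 6, 12.
Check each in increasing order: 3^1 ≡ 3;  3^2 ≡ 9;  3^3 ≡ 1.
Smallest exponent giving 1 is 3.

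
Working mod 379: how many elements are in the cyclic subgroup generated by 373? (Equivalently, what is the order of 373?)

126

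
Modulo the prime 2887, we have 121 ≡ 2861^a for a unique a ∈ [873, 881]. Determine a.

Compute 2861^873 mod 2887 = 511, then multiply by 2861 repeatedly:
  2861^873=511  2861^874=1149  2861^875=1883  2861^876=121
Found 121 at exponent 876.

876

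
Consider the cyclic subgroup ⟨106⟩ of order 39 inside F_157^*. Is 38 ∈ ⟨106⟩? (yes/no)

no

38 ∈ ⟨106⟩ iff 38^39 ≡ 1 (mod 157), since |⟨106⟩| = 39.
38^39 mod 157 = 129.
Since 129 ≠ 1, 38 does not lie in the subgroup.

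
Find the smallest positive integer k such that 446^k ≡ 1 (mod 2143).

The order of 446 must divide p − 1 = 2142 = 2 · 3^2 · 7 · 17.
Divisors: 1, 2, 3, 6, 7, 9, 14, 17, 18, 21, 34, 42, 51, 63, 102, 119, 126, 153, 238, 306, 357, 714, 1071, 2142.
Check each in increasing order: 446^1 ≡ 446;  446^2 ≡ 1760;  446^3 ≡ 622;  446^6 ≡ 1144;  446^7 ≡ 190;  446^9 ≡ 92;  446^14 ≡ 1812;  446^17 ≡ 1989;  446^18 ≡ 2035;  446^21 ≡ 1400;  446^34 ≡ 143;  446^42 ≡ 1298;  446^51 ≡ 1551;  446^63 ≡ 2079;  446^102 ≡ 1155;  446^119 ≡ 2142;  446^126 ≡ 1953;  446^153 ≡ 2000;  446^238 ≡ 1.
Smallest exponent giving 1 is 238.

238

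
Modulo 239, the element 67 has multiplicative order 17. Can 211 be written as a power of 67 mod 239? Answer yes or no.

⟨67⟩ has order 17; its elements mod 239 are {1, 6, 22, 36, 40, 51, 67, 71, 75, 101, 128, 132, 163, 166, 187, 211, 216}.
211 is in this set.

yes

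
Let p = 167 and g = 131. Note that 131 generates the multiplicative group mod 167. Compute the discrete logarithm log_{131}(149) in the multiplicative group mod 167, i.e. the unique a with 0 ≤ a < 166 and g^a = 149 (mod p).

95

Baby-step giant-step with m = ceil(sqrt(166)) = 13.
Baby table (131^j mod 167 for j=0..12):
  0:1  1:131  2:127  3:104  4:97  5:15  6:128  7:68
  8:57  9:119  10:58  11:83  12:18
Giant step factor: 131^(-13) ≡ 142 (mod 167).
Scan 149·142^i mod 167 for i = 0, 1, …:
  i=0: 149   i=1: 116   i=2: 106   i=3: 22
  i=4: 118   i=5: 56   i=6: 103   i=7: 97
Match at i=7, j=4: a = 7·13 + 4 = 95.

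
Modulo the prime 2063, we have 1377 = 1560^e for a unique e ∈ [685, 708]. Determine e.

Compute 1560^685 mod 2063 = 527, then multiply by 1560 repeatedly:
  1560^685=527  1560^686=1046  1560^687=1990  1560^688=1648  1560^689=382
  1560^690=1776  1560^691=2014  1560^692=1954  1560^693=1189  1560^694=203
  1560^695=1041  1560^696=379  1560^697=1222  1560^698=108  1560^699=1377
Found 1377 at exponent 699.

699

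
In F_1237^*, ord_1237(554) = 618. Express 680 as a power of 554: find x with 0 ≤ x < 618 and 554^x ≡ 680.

Baby-step giant-step with m = ceil(sqrt(618)) = 25.
Baby table (554^j mod 1237 for j=0..24):
  0:1  1:554  2:140  3:866  4:1045  5:14  6:334  7:723
  8:991  9:1023  10:196  11:965  12:226  13:267  14:715  15:270
  16:1140  17:690  18:27  19:114  20:69  21:1116  22:1001  23:378
  24:359
Giant step factor: 554^(-25) ≡ 283 (mod 1237).
Scan 680·283^i mod 1237 for i = 0, 1, …:
  i=0: 680   i=1: 705   i=2: 358   i=3: 1117
  i=4: 676   i=5: 810   i=6: 385   i=7: 99
  i=8: 803   i=9: 878     …   i=21: 1105
  i=22: 991
Match at i=22, j=8: x = 22·25 + 8 = 558.

558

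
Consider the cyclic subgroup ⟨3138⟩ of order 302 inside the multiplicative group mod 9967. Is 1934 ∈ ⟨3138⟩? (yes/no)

1934 ∈ ⟨3138⟩ iff 1934^302 ≡ 1 (mod 9967), since |⟨3138⟩| = 302.
1934^302 mod 9967 = 1.
Since 1 = 1, 1934 lies in the subgroup.

yes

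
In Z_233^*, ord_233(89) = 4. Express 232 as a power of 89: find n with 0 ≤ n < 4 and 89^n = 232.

2

Successive powers of 89 modulo 233:
  89^0=1  89^1=89  89^2=232
So 89^2 ≡ 232 (mod 233), giving n = 2.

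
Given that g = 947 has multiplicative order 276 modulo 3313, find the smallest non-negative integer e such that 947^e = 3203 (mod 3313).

273

Baby-step giant-step with m = ceil(sqrt(276)) = 17.
Baby table (947^j mod 3313 for j=0..16):
  0:1  1:947  2:2299  3:512  4:1166  5:973  6:417  7:652
  8:1226  9:1472  10:2524  11:1555  12:1613  13:218  14:1040  15:919
  16:2287
Giant step factor: 947^(-17) ≡ 860 (mod 3313).
Scan 3203·860^i mod 3313 for i = 0, 1, …:
  i=0: 3203   i=1: 1477   i=2: 1341   i=3: 336
  i=4: 729   i=5: 783   i=6: 841   i=7: 1026
  i=8: 1102   i=9: 202     …   i=15: 82
  i=16: 947
Match at i=16, j=1: e = 16·17 + 1 = 273.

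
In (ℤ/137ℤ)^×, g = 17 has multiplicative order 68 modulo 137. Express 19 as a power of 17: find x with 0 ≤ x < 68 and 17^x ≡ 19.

37

Baby-step giant-step with m = ceil(sqrt(68)) = 9.
Baby table (17^j mod 137 for j=0..8):
  0:1  1:17  2:15  3:118  4:88  5:126  6:87  7:109
  8:72
Giant step factor: 17^(-9) ≡ 76 (mod 137).
Scan 19·76^i mod 137 for i = 0, 1, …:
  i=0: 19   i=1: 74   i=2: 7   i=3: 121
  i=4: 17
Match at i=4, j=1: x = 4·9 + 1 = 37.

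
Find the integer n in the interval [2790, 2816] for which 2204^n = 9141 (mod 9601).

2809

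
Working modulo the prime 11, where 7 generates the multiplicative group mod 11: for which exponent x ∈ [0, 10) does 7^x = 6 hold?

7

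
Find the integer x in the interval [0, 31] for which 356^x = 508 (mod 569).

Compute 356^0 mod 569 = 1, then multiply by 356 repeatedly:
  356^0=1  356^1=356  356^2=418  356^3=299  356^4=41
  356^5=371  356^6=68  356^7=310  356^8=543  356^9=417
  356^10=512  356^11=192  356^12=72  356^13=27  356^14=508
Found 508 at exponent 14.

14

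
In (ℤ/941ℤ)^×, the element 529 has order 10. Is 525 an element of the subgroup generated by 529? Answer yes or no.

525 ∈ ⟨529⟩ iff 525^10 ≡ 1 (mod 941), since |⟨529⟩| = 10.
525^10 mod 941 = 796.
Since 796 ≠ 1, 525 does not lie in the subgroup.

no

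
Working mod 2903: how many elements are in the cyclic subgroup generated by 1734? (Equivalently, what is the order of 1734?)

1451

The order of 1734 must divide p − 1 = 2902 = 2 · 1451.
Divisors: 1, 2, 1451, 2902.
Check each in increasing order: 1734^1 ≡ 1734;  1734^2 ≡ 2151;  1734^1451 ≡ 1.
Smallest exponent giving 1 is 1451.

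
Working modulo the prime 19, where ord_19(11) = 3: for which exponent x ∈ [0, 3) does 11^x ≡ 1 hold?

Successive powers of 11 modulo 19:
  11^0=1
So 11^0 ≡ 1 (mod 19), giving x = 0.

0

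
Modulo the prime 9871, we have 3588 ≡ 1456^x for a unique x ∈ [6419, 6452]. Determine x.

Compute 1456^6419 mod 9871 = 3021, then multiply by 1456 repeatedly:
  1456^6419=3021  1456^6420=5981  1456^6421=2114  1456^6422=8103  1456^6423=2123
  1456^6424=1465  1456^6425=904  1456^6426=3381  1456^6427=6978  1456^6428=2709
  1456^6429=5775  1456^6430=8179  1456^6431=4198  1456^6432=2139  1456^6433=5019
  1456^6434=3124  1456^6435=7884  1456^6436=9002  1456^6437=8095  1456^6438=346
  1456^6439=355  1456^6440=3588
Found 3588 at exponent 6440.

6440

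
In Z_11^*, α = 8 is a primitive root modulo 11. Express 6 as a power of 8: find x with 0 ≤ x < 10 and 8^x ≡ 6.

Successive powers of 8 modulo 11:
  8^0=1  8^1=8  8^2=9  8^3=6
So 8^3 ≡ 6 (mod 11), giving x = 3.

3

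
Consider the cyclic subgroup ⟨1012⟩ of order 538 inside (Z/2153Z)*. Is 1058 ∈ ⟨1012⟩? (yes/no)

yes

1058 ∈ ⟨1012⟩ iff 1058^538 ≡ 1 (mod 2153), since |⟨1012⟩| = 538.
1058^538 mod 2153 = 1.
Since 1 = 1, 1058 lies in the subgroup.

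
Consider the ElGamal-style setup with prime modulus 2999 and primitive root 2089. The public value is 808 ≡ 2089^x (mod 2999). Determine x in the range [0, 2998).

1222

Baby-step giant-step with m = ceil(sqrt(2998)) = 55.
Baby table (2089^j mod 2999 for j=0..54):
  0:1  1:2089  2:376  3:2725  4:423  5:1941  6:101  7:1059
  8:1988  9:2316  10:737  11:1106  12:1204  13:1994  14:2854  15:2993
  16:2461  17:743  18:1644  19:461  20:350  21:2393  22:2643  23:68
  24:1099  25:1576  26:2361  27:1773  28:32  29:870  30:36  31:229
  32:1540  33:2132  34:233  35:899  36:637  37:2136  38:2591  39:2403
  40:2540  41:829  42:1358  43:2807  44:778  45:2783  46:1625  47:2756
  48:2203  49:1601  50:604  51:2176  52:2179  53:2448  54:577
Giant step factor: 2089^(-55) ≡ 661 (mod 2999).
Scan 808·661^i mod 2999 for i = 0, 1, …:
  i=0: 808   i=1: 266   i=2: 1884   i=3: 739
  i=4: 2641   i=5: 283   i=6: 1125   i=7: 2872
  i=8: 25   i=9: 1530     …   i=21: 1921
  i=22: 1204
Match at i=22, j=12: x = 22·55 + 12 = 1222.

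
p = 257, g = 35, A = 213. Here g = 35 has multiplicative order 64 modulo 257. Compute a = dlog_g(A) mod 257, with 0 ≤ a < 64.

Baby-step giant-step with m = ceil(sqrt(64)) = 8.
Baby table (35^j mod 257 for j=0..7):
  0:1  1:35  2:197  3:213  4:2  5:70  6:137  7:169
Giant step factor: 35^(-8) ≡ 193 (mod 257).
Scan 213·193^i mod 257 for i = 0, 1, …:
  i=0: 213
Match at i=0, j=3: a = 0·8 + 3 = 3.

3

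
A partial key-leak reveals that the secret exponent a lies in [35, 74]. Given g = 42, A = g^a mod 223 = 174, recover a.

57

Compute 42^35 mod 223 = 80, then multiply by 42 repeatedly:
  42^35=80  42^36=15  42^37=184  42^38=146  42^39=111
  42^40=202  42^41=10  42^42=197  42^43=23  42^44=74
  42^45=209  42^46=81  42^47=57  42^48=164  42^49=198
  42^50=65  42^51=54  42^52=38  42^53=35  42^54=132
  42^55=192  42^56=36  42^57=174
Found 174 at exponent 57.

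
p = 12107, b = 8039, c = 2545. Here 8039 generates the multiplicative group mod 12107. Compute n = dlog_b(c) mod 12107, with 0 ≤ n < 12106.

785

Baby-step giant-step with m = ceil(sqrt(12106)) = 111.
Baby table (8039^j mod 12107 for j=0..110):
  0:1  1:8039  2:10462  3:8796  4:6164  5:10552  6:5886  7:3398
  8:3130  9:3724  10:8732  11:162  12:6869  13:11971  14:8433  15:5794
  16:2337  17:9186  18:5661  19:10673  20:10045  21:10172  22:2030  23:11041
  24:2182  25:10162  26:6389  27:3277  28:11078  29:9057  30:9832  31:4952
  32:1312  33:1971  34:8913  35:2381  36:11799  37:5923  38:10273  39:2800
  40:2287  41:6767  42:3162  43:6725  44:4520  45:3173  46:10405  47:10639
  48:3073  49:5567  50:5641  51:7284  52:6624  53:3750  54:11927  55:5820
  56:5532  57:2737  58:4324  59:1439  60:5936  61:5817  62:5629  63:7672
  64:2150  65:7161  66:10601  67:266  68:7542  69:10389  70:3085  71:5179
  72:10115  73:3873  74:7950  75:9304  76:9917  77:10275  78:6771  79:11104
  80:145  81:3383  82:3615  83:4185  84:9969  85:4558  86:5980  87:8430
  88:5891  89:7272  90:7012  91:11383  92:3231  93:4494  94:12085  95:4747
  96:11976  97:200  98:9676  99:9996  100:3685  101:9993  102:3782  103:2821
  104:1608  105:8543  106:6273  107:2992  108:8186  109:5709  110:9121
Giant step factor: 8039^(-111) ≡ 10002 (mod 12107).
Scan 2545·10002^i mod 12107 for i = 0, 1, …:
  i=0: 2545   i=1: 6176   i=2: 2438   i=3: 1378
  i=4: 4990   i=5: 4926   i=6: 6469   i=7: 3130
Match at i=7, j=8: n = 7·111 + 8 = 785.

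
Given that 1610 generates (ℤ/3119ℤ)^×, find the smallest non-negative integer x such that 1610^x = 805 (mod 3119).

Baby-step giant-step with m = ceil(sqrt(3118)) = 56.
Baby table (1610^j mod 3119 for j=0..55):
  0:1  1:1610  2:211  3:2858  4:855  5:1071  6:2622  7:1413
  8:1179  9:1838  10:2368  11:1062  12:608  13:2633  14:409  15:381
  16:2086  17:2416  18:367  19:1379  20:2581  21:902  22:1885  23:63
  24:1622  25:817  26:2271  27:842  28:1974  29:2998  30:1687  31:2540
  32:391  33:2591  34:1407  35:876  36:572  37:815  38:2170  39:420
  40:2496  41:1288  42:2664  43:415  44:684  45:233  46:850  47:2378
  48:1567  49:2718  50:23  51:2721  52:1734  53:235  54:951  55:2800
Giant step factor: 1610^(-56) ≡ 585 (mod 3119).
Scan 805·585^i mod 3119 for i = 0, 1, …:
  i=0: 805   i=1: 3075   i=2: 2331   i=3: 632
  i=4: 1678   i=5: 2264   i=6: 1984   i=7: 372
  i=8: 2409   i=9: 2596     …   i=31: 2036
  i=32: 2721
Match at i=32, j=51: x = 32·56 + 51 = 1843.

1843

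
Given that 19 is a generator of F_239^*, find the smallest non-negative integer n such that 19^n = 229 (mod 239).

85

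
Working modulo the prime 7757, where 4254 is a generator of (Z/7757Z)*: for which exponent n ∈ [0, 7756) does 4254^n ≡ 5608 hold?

Baby-step giant-step with m = ceil(sqrt(7756)) = 89.
Baby table (4254^j mod 7757 for j=0..88):
  0:1  1:4254  2:7192  3:1160  4:1188  5:3945  6:3639  7:5091
  8:7327  9:1432  10:2483  11:5405  12:1122  13:2433  14:2144  15:6101
  16:6489  17:4800  18:2776  19:2950  20:6231  21:1005  22:1163  23:6193
  24:2250  25:7119  26:898  27:3648  28:4592  29:2242  30:4115  31:5418
  32:2125  33:2845  34:1710  35:6031  36:3475  37:5565  38:6903  39:5117
  40:1576  41:2256  42:1615  43:5265  44:2851  45:3963  46:2641  47:2678
  48:4936  49:7302  50:3680  51:1094  52:7433  53:2450  54:4649  55:4253
  56:2938  57:1725  58:28  59:2757  60:7451  61:1452  62:2236  63:1862
  64:1051  65:2922  66:3474  67:1311  68:7468  69:3957  70:388  71:6068
  72:5733  73:174  74:3281  75:2531  76:158  77:5030  78:3814  79:4869
  80:1536  81:2750  82:944  83:5407  84:1873  85:1303  86:4464  87:720
  88:6622
Giant step factor: 4254^(-89) ≡ 3804 (mod 7757).
Scan 5608·3804^i mod 7757 for i = 0, 1, …:
  i=0: 5608   i=1: 1082   i=2: 4718   i=3: 5331
  i=4: 2326   i=5: 5124   i=6: 6112   i=7: 2319
  i=8: 1767   i=9: 4106     …   i=27: 6436
  i=28: 1452
Match at i=28, j=61: n = 28·89 + 61 = 2553.

2553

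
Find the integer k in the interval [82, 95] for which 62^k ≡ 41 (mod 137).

Compute 62^82 mod 137 = 44, then multiply by 62 repeatedly:
  62^82=44  62^83=125  62^84=78  62^85=41
Found 41 at exponent 85.

85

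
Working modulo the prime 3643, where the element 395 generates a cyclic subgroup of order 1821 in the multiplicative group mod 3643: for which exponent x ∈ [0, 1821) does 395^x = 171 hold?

43

Baby-step giant-step with m = ceil(sqrt(1821)) = 43.
Baby table (395^j mod 3643 for j=0..42):
  0:1  1:395  2:3019  3:1244  4:3218  5:3346  6:2904  7:3178
  8:2118  9:2363  10:777  11:903  12:3314  13:1193  14:1288  15:2383
  16:1391  17:2995  18:2693  19:3622  20:2634  21:2175  22:3020  23:1639
  24:2594  25:947  26:2479  27:2881  28:1379  29:1898  30:2895  31:3266
  32:448  33:2096  34:959  35:3576  36:2679  37:1735  38:441  39:2974
  40:1684  41:2154  42:2011
Giant step factor: 395^(-43) ≡ 490 (mod 3643).
Scan 171·490^i mod 3643 for i = 0, 1, …:
  i=0: 171   i=1: 1
Match at i=1, j=0: x = 1·43 + 0 = 43.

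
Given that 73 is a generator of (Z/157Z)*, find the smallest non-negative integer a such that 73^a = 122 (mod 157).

154

Baby-step giant-step with m = ceil(sqrt(156)) = 13.
Baby table (73^j mod 157 for j=0..12):
  0:1  1:73  2:148  3:128  4:81  5:104  6:56  7:6
  8:124  9:103  10:140  11:15  12:153
Giant step factor: 73^(-13) ≡ 50 (mod 157).
Scan 122·50^i mod 157 for i = 0, 1, …:
  i=0: 122   i=1: 134   i=2: 106   i=3: 119
  i=4: 141   i=5: 142   i=6: 35   i=7: 23
  i=8: 51   i=9: 38   i=10: 16   i=11: 15
Match at i=11, j=11: a = 11·13 + 11 = 154.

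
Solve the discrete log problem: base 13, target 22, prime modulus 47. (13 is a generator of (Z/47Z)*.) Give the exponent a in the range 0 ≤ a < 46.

Successive powers of 13 modulo 47:
  13^0=1  13^1=13  13^2=28  13^3=35  13^4=32  13^5=40
  13^6=3  13^7=39  13^8=37  13^9=11  13^10=2  13^11=26
  13^12=9  13^13=23  13^14=17  13^15=33  13^16=6  13^17=31
  13^18=27  13^19=22
So 13^19 ≡ 22 (mod 47), giving a = 19.

19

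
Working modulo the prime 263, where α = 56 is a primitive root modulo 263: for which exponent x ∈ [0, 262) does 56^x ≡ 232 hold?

21

Successive powers of 56 modulo 263:
  56^0=1  56^1=56  56^2=243  56^3=195  56^4=137  56^5=45
  56^6=153  56^7=152  56^8=96  56^9=116  56^10=184  56^11=47
  56^12=2  56^13=112  56^14=223  56^15=127  56^16=11  56^17=90
  56^18=43  56^19=41  56^20=192  56^21=232
So 56^21 ≡ 232 (mod 263), giving x = 21.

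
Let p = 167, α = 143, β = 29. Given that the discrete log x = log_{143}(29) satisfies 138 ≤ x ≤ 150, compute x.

138

Compute 143^138 mod 167 = 29, then multiply by 143 repeatedly:
  143^138=29
Found 29 at exponent 138.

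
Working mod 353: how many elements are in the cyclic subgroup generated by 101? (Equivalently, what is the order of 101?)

The order of 101 must divide p − 1 = 352 = 2^5 · 11.
Divisors: 1, 2, 4, 8, 11, 16, 22, 32, 44, 88, 176, 352.
Check each in increasing order: 101^1 ≡ 101;  101^2 ≡ 317;  101^4 ≡ 237;  101^8 ≡ 42;  101^11 ≡ 137;  101^16 ≡ 352;  101^22 ≡ 60;  101^32 ≡ 1.
Smallest exponent giving 1 is 32.

32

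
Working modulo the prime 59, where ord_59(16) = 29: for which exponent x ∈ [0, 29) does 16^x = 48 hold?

Successive powers of 16 modulo 59:
  16^0=1  16^1=16  16^2=20  16^3=25  16^4=46  16^5=28
  16^6=35  16^7=29  16^8=51  16^9=49  16^10=17  16^11=36
  16^12=45  16^13=12  16^14=15  16^15=4  16^16=5  16^17=21
  16^18=41  16^19=7  16^20=53  16^21=22  16^22=57  16^23=27
  16^24=19  16^25=9  16^26=26  16^27=3  16^28=48
So 16^28 ≡ 48 (mod 59), giving x = 28.

28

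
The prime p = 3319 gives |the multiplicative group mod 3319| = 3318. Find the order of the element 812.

The order of 812 must divide p − 1 = 3318 = 2 · 3 · 7 · 79.
Divisors: 1, 2, 3, 6, 7, 14, 21, 42, 79, 158, 237, 474, 553, 1106, 1659, 3318.
Check each in increasing order: 812^1 ≡ 812;  812^2 ≡ 2182;  812^3 ≡ 2757;  812^6 ≡ 539;  812^7 ≡ 2879;  812^14 ≡ 1098;  812^21 ≡ 1454;  812^42 ≡ 3232;  812^79 ≡ 2006;  812^158 ≡ 1408;  812^237 ≡ 3298;  812^474 ≡ 441;  812^553 ≡ 1792;  812^1106 ≡ 1791;  812^1659 ≡ 3318;  812^3318 ≡ 1.
Smallest exponent giving 1 is 3318.

3318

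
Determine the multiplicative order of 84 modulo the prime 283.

The order of 84 must divide p − 1 = 282 = 2 · 3 · 47.
Divisors: 1, 2, 3, 6, 47, 94, 141, 282.
Check each in increasing order: 84^1 ≡ 84;  84^2 ≡ 264;  84^3 ≡ 102;  84^6 ≡ 216;  84^47 ≡ 282;  84^94 ≡ 1.
Smallest exponent giving 1 is 94.

94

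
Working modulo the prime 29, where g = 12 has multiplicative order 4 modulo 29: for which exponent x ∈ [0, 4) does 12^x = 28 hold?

Successive powers of 12 modulo 29:
  12^0=1  12^1=12  12^2=28
So 12^2 ≡ 28 (mod 29), giving x = 2.

2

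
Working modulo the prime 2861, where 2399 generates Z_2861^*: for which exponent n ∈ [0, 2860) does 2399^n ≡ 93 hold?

Baby-step giant-step with m = ceil(sqrt(2860)) = 54.
Baby table (2399^j mod 2861 for j=0..53):
  0:1  1:2399  2:1730  3:1820  4:294  5:1500  6:2223  7:73
  8:606  9:406  10:1254  11:1435  12:782  13:2063  14:2468  15:1323
  16:1028  17:2851  18:1759  19:2727  20:1827  21:2782  22:2166  23:658
  24:2131  25:2523  26:1662  27:1765  28:2816  29:763  30:2258  31:1069
  32:1075  33:1164  34:100  35:2437  36:1340  37:1757  38:790  39:1228
  40:2003  41:1578  42:519  43:546  44:2377  45:450  46:953  47:308
  48:754  49:694  50:2665  51:1861  52:1379  53:905
Giant step factor: 2399^(-54) ≡ 347 (mod 2861).
Scan 93·347^i mod 2861 for i = 0, 1, …:
  i=0: 93   i=1: 800   i=2: 83   i=3: 191
  i=4: 474   i=5: 1401   i=6: 2638   i=7: 2727
Match at i=7, j=19: n = 7·54 + 19 = 397.

397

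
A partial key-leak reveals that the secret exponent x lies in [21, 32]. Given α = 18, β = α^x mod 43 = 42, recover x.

21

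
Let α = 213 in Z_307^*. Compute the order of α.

The order of 213 must divide p − 1 = 306 = 2 · 3^2 · 17.
Divisors: 1, 2, 3, 6, 9, 17, 18, 34, 51, 102, 153, 306.
Check each in increasing order: 213^1 ≡ 213;  213^2 ≡ 240;  213^3 ≡ 158;  213^6 ≡ 97;  213^9 ≡ 283;  213^17 ≡ 20;  213^18 ≡ 269;  213^34 ≡ 93;  213^51 ≡ 18;  213^102 ≡ 17;  213^153 ≡ 306;  213^306 ≡ 1.
Smallest exponent giving 1 is 306.

306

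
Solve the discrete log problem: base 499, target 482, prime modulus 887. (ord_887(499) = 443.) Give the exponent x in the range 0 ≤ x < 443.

131

Baby-step giant-step with m = ceil(sqrt(443)) = 22.
Baby table (499^j mod 887 for j=0..21):
  0:1  1:499  2:641  3:539  4:200  5:456  6:472  7:473
  8:85  9:726  10:378  11:578  12:147  13:619  14:205  15:290
  16:129  17:507  18:198  19:345  20:77  21:282
Giant step factor: 499^(-22) ≡ 107 (mod 887).
Scan 482·107^i mod 887 for i = 0, 1, …:
  i=0: 482   i=1: 128   i=2: 391   i=3: 148
  i=4: 757   i=5: 282
Match at i=5, j=21: x = 5·22 + 21 = 131.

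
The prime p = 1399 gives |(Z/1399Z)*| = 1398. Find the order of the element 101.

The order of 101 must divide p − 1 = 1398 = 2 · 3 · 233.
Divisors: 1, 2, 3, 6, 233, 466, 699, 1398.
Check each in increasing order: 101^1 ≡ 101;  101^2 ≡ 408;  101^3 ≡ 637;  101^6 ≡ 59;  101^233 ≡ 1398;  101^466 ≡ 1.
Smallest exponent giving 1 is 466.

466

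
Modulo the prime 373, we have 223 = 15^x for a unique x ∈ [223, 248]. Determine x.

245

Compute 15^223 mod 373 = 102, then multiply by 15 repeatedly:
  15^223=102  15^224=38  15^225=197  15^226=344  15^227=311
  15^228=189  15^229=224  15^230=3  15^231=45  15^232=302
  15^233=54  15^234=64  15^235=214  15^236=226  15^237=33
  15^238=122  15^239=338  15^240=221  15^241=331  15^242=116
  15^243=248  15^244=363  15^245=223
Found 223 at exponent 245.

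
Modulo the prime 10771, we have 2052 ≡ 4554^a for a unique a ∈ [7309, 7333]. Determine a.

7314

Compute 4554^7309 mod 10771 = 9719, then multiply by 4554 repeatedly:
  4554^7309=9719  4554^7310=2287  4554^7311=10212  4554^7312=7041  4554^7313=10218
  4554^7314=2052
Found 2052 at exponent 7314.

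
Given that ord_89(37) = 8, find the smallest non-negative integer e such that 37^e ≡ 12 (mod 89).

3

Successive powers of 37 modulo 89:
  37^0=1  37^1=37  37^2=34  37^3=12
So 37^3 ≡ 12 (mod 89), giving e = 3.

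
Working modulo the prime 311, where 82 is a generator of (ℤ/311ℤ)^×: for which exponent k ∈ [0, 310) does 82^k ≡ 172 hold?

181

Baby-step giant-step with m = ceil(sqrt(310)) = 18.
Baby table (82^j mod 311 for j=0..17):
  0:1  1:82  2:193  3:276  4:240  5:87  6:292  7:308
  8:65  9:43  10:105  11:213  12:50  13:57  14:9  15:116
  16:182  17:307
Giant step factor: 82^(-18) ≡ 128 (mod 311).
Scan 172·128^i mod 311 for i = 0, 1, …:
  i=0: 172   i=1: 246   i=2: 77   i=3: 215
  i=4: 152   i=5: 174   i=6: 191   i=7: 190
  i=8: 62   i=9: 161   i=10: 82
Match at i=10, j=1: k = 10·18 + 1 = 181.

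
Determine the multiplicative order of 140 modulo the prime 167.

166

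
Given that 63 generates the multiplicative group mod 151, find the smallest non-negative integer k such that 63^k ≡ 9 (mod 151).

78

Baby-step giant-step with m = ceil(sqrt(150)) = 13.
Baby table (63^j mod 151 for j=0..12):
  0:1  1:63  2:43  3:142  4:37  5:66  6:81  7:120
  8:10  9:26  10:128  11:61  12:68
Giant step factor: 63^(-13) ≡ 89 (mod 151).
Scan 9·89^i mod 151 for i = 0, 1, …:
  i=0: 9   i=1: 46   i=2: 17   i=3: 3
  i=4: 116   i=5: 56   i=6: 1
Match at i=6, j=0: k = 6·13 + 0 = 78.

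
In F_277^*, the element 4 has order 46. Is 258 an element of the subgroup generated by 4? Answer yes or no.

yes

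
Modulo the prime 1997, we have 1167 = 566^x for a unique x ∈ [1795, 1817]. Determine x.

1795

Compute 566^1795 mod 1997 = 1167, then multiply by 566 repeatedly:
  566^1795=1167
Found 1167 at exponent 1795.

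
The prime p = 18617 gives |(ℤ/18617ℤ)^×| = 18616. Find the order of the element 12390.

The order of 12390 must divide p − 1 = 18616 = 2^3 · 13 · 179.
Divisors: 1, 2, 4, 8, 13, 26, 52, 104, 179, 358, 716, 1432, 2327, 4654, 9308, 18616.
Check each in increasing order: 12390^1 ≡ 12390;  12390^2 ≡ 14935;  12390^4 ≡ 3948;  12390^8 ≡ 4275;  12390^13 ≡ 13797;  12390^26 ≡ 17001;  12390^52 ≡ 5076;  12390^104 ≡ 18465;  12390^179 ≡ 15317;  12390^358 ≡ 17672;  12390^716 ≡ 18026;  12390^1432 ≡ 14175;  12390^2327 ≡ 2180;  12390^4654 ≡ 5065;  12390^9308 ≡ 18616;  12390^18616 ≡ 1.
Smallest exponent giving 1 is 18616.

18616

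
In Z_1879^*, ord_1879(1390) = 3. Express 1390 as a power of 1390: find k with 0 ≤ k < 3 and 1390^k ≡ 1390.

1

Successive powers of 1390 modulo 1879:
  1390^0=1  1390^1=1390
So 1390^1 ≡ 1390 (mod 1879), giving k = 1.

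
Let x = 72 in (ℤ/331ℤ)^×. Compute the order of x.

66

The order of 72 must divide p − 1 = 330 = 2 · 3 · 5 · 11.
Divisors: 1, 2, 3, 5, 6, 10, 11, 15, 22, 30, 33, 55, 66, 110, 165, 330.
Check each in increasing order: 72^1 ≡ 72;  72^2 ≡ 219;  72^3 ≡ 211;  72^5 ≡ 200;  72^6 ≡ 167;  72^10 ≡ 280;  72^11 ≡ 300;  72^15 ≡ 61;  72^22 ≡ 299;  72^30 ≡ 80;  72^33 ≡ 330;  72^55 ≡ 32;  72^66 ≡ 1.
Smallest exponent giving 1 is 66.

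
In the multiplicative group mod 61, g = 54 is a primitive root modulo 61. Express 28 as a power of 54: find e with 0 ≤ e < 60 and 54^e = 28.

9

Baby-step giant-step with m = ceil(sqrt(60)) = 8.
Baby table (54^j mod 61 for j=0..7):
  0:1  1:54  2:49  3:23  4:22  5:29  6:41  7:18
Giant step factor: 54^(-8) ≡ 15 (mod 61).
Scan 28·15^i mod 61 for i = 0, 1, …:
  i=0: 28   i=1: 54
Match at i=1, j=1: e = 1·8 + 1 = 9.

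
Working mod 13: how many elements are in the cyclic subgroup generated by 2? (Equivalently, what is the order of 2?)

The order of 2 must divide p − 1 = 12 = 2^2 · 3.
Divisors: 1, 2, 3, 4, 6, 12.
Check each in increasing order: 2^1 ≡ 2;  2^2 ≡ 4;  2^3 ≡ 8;  2^4 ≡ 3;  2^6 ≡ 12;  2^12 ≡ 1.
Smallest exponent giving 1 is 12.

12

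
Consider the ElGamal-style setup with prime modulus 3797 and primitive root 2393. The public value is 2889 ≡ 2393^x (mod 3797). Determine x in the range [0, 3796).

583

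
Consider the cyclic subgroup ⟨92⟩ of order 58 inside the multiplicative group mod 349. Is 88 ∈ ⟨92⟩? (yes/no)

yes

88 ∈ ⟨92⟩ iff 88^58 ≡ 1 (mod 349), since |⟨92⟩| = 58.
88^58 mod 349 = 1.
Since 1 = 1, 88 lies in the subgroup.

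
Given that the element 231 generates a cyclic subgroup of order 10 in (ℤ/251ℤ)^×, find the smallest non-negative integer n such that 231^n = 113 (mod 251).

Successive powers of 231 modulo 251:
  231^0=1  231^1=231  231^2=149  231^3=32  231^4=113
So 231^4 ≡ 113 (mod 251), giving n = 4.

4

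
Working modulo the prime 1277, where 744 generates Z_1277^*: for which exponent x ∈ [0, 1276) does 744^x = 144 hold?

726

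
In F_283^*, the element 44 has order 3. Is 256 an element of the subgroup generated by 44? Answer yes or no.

⟨44⟩ has order 3; its elements mod 283 are {1, 44, 238}.
256 is not in this set.

no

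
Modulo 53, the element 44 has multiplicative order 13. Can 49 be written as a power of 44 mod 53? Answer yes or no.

yes

49 ∈ ⟨44⟩ iff 49^13 ≡ 1 (mod 53), since |⟨44⟩| = 13.
49^13 mod 53 = 1.
Since 1 = 1, 49 lies in the subgroup.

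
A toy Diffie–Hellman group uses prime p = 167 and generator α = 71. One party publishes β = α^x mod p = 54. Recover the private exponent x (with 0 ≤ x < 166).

Baby-step giant-step with m = ceil(sqrt(166)) = 13.
Baby table (71^j mod 167 for j=0..12):
  0:1  1:71  2:31  3:30  4:126  5:95  6:65  7:106
  8:11  9:113  10:7  11:163  12:50
Giant step factor: 71^(-13) ≡ 101 (mod 167).
Scan 54·101^i mod 167 for i = 0, 1, …:
  i=0: 54   i=1: 110   i=2: 88   i=3: 37
  i=4: 63   i=5: 17   i=6: 47   i=7: 71
Match at i=7, j=1: x = 7·13 + 1 = 92.

92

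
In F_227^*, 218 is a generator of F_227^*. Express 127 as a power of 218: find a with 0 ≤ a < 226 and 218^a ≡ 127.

Baby-step giant-step with m = ceil(sqrt(226)) = 16.
Baby table (218^j mod 227 for j=0..15):
  0:1  1:218  2:81  3:179  4:205  5:198  6:34  7:148
  8:30  9:184  10:160  11:149  12:21  13:38  14:112  15:127
Giant step factor: 218^(-16) ≡ 85 (mod 227).
Scan 127·85^i mod 227 for i = 0, 1, …:
  i=0: 127
Match at i=0, j=15: a = 0·16 + 15 = 15.

15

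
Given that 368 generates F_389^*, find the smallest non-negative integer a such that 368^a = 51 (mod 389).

175

Baby-step giant-step with m = ceil(sqrt(388)) = 20.
Baby table (368^j mod 389 for j=0..19):
  0:1  1:368  2:52  3:75  4:370  5:10  6:179  7:131
  8:361  9:199  10:100  11:234  12:143  13:109  14:45  15:222
  16:6  17:263  18:312  19:61
Giant step factor: 368^(-20) ≡ 58 (mod 389).
Scan 51·58^i mod 389 for i = 0, 1, …:
  i=0: 51   i=1: 235   i=2: 15   i=3: 92
  i=4: 279   i=5: 233   i=6: 288   i=7: 366
  i=8: 222
Match at i=8, j=15: a = 8·20 + 15 = 175.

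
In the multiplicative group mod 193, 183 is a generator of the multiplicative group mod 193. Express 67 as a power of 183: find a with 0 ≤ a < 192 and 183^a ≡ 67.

6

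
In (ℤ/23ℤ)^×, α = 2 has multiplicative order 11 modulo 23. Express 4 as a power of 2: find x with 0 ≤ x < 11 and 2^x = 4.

2

Successive powers of 2 modulo 23:
  2^0=1  2^1=2  2^2=4
So 2^2 ≡ 4 (mod 23), giving x = 2.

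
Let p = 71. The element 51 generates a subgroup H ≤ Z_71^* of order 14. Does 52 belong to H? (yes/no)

no

⟨51⟩ has order 14; its elements mod 71 are {1, 20, 23, 26, 30, 32, 34, 37, 39, 41, 45, 48, 51, 70}.
52 is not in this set.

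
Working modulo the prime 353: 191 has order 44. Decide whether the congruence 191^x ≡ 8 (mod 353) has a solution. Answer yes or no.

no

8 ∈ ⟨191⟩ iff 8^44 ≡ 1 (mod 353), since |⟨191⟩| = 44.
8^44 mod 353 = 352.
Since 352 ≠ 1, 8 does not lie in the subgroup.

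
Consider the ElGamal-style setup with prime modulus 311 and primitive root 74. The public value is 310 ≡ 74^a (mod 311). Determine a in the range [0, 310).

155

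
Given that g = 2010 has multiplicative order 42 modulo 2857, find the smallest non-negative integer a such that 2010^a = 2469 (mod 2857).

Baby-step giant-step with m = ceil(sqrt(42)) = 7.
Baby table (2010^j mod 2857 for j=0..6):
  0:1  1:2010  2:302  3:1336  4:2637  5:635  6:2128
Giant step factor: 2010^(-7) ≡ 2507 (mod 2857).
Scan 2469·2507^i mod 2857 for i = 0, 1, …:
  i=0: 2469   i=1: 1521   i=2: 1909   i=3: 388
  i=4: 1336
Match at i=4, j=3: a = 4·7 + 3 = 31.

31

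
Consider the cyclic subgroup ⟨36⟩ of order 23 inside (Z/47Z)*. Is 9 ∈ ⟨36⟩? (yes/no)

⟨36⟩ has order 23; its elements mod 47 are {1, 2, 3, 4, 6, 7, 8, 9, 12, 14, 16, 17, 18, 21, 24, 25, 27, 28, 32, 34, 36, 37, 42}.
9 is in this set.

yes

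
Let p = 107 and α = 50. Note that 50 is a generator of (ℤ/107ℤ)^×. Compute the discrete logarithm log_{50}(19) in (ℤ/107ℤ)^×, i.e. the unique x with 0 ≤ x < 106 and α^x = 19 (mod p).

70

Baby-step giant-step with m = ceil(sqrt(106)) = 11.
Baby table (50^j mod 107 for j=0..10):
  0:1  1:50  2:39  3:24  4:23  5:80  6:41  7:17
  8:101  9:21  10:87
Giant step factor: 50^(-11) ≡ 26 (mod 107).
Scan 19·26^i mod 107 for i = 0, 1, …:
  i=0: 19   i=1: 66   i=2: 4   i=3: 104
  i=4: 29   i=5: 5   i=6: 23
Match at i=6, j=4: x = 6·11 + 4 = 70.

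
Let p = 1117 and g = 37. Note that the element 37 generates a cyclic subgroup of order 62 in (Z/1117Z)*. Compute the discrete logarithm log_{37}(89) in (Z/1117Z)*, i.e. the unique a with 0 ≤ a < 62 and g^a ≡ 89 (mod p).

56

Baby-step giant-step with m = ceil(sqrt(62)) = 8.
Baby table (37^j mod 1117 for j=0..7):
  0:1  1:37  2:252  3:388  4:952  5:597  6:866  7:766
Giant step factor: 37^(-8) ≡ 1042 (mod 1117).
Scan 89·1042^i mod 1117 for i = 0, 1, …:
  i=0: 89   i=1: 27   i=2: 209   i=3: 1080
  i=4: 541   i=5: 754   i=6: 417   i=7: 1
Match at i=7, j=0: a = 7·8 + 0 = 56.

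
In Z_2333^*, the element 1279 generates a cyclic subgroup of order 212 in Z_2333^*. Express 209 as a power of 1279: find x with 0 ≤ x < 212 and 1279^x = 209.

5

Successive powers of 1279 modulo 2333:
  1279^0=1  1279^1=1279  1279^2=408  1279^3=1573  1279^4=821  1279^5=209
So 1279^5 ≡ 209 (mod 2333), giving x = 5.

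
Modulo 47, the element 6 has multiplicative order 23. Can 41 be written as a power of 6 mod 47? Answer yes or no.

no

⟨6⟩ has order 23; its elements mod 47 are {1, 2, 3, 4, 6, 7, 8, 9, 12, 14, 16, 17, 18, 21, 24, 25, 27, 28, 32, 34, 36, 37, 42}.
41 is not in this set.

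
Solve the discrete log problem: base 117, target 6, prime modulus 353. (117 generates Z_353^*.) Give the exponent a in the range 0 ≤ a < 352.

231

Baby-step giant-step with m = ceil(sqrt(352)) = 19.
Baby table (117^j mod 353 for j=0..18):
  0:1  1:117  2:275  3:52  4:83  5:180  6:233  7:80
  8:182  9:114  10:277  11:286  12:280  13:284  14:46  15:87
  16:295  17:274  18:288
Giant step factor: 117^(-19) ≡ 296 (mod 353).
Scan 6·296^i mod 353 for i = 0, 1, …:
  i=0: 6   i=1: 11   i=2: 79   i=3: 86
  i=4: 40   i=5: 191   i=6: 56   i=7: 338
  i=8: 149   i=9: 332   i=10: 138   i=11: 253
  i=12: 52
Match at i=12, j=3: a = 12·19 + 3 = 231.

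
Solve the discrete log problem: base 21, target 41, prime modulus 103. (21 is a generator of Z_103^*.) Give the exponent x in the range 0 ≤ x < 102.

Baby-step giant-step with m = ceil(sqrt(102)) = 11.
Baby table (21^j mod 103 for j=0..10):
  0:1  1:21  2:29  3:94  4:17  5:48  6:81  7:53
  8:83  9:95  10:38
Giant step factor: 21^(-11) ≡ 99 (mod 103).
Scan 41·99^i mod 103 for i = 0, 1, …:
  i=0: 41   i=1: 42   i=2: 38
Match at i=2, j=10: x = 2·11 + 10 = 32.

32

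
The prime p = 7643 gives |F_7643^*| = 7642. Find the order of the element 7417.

3821

The order of 7417 must divide p − 1 = 7642 = 2 · 3821.
Divisors: 1, 2, 3821, 7642.
Check each in increasing order: 7417^1 ≡ 7417;  7417^2 ≡ 5218;  7417^3821 ≡ 1.
Smallest exponent giving 1 is 3821.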